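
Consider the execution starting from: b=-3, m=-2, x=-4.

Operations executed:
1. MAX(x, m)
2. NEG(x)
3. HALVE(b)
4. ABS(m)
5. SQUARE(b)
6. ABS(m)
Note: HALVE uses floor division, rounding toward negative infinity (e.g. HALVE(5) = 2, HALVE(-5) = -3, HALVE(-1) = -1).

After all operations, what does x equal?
x = 2

Tracing execution:
Step 1: MAX(x, m) → x = -2
Step 2: NEG(x) → x = 2
Step 3: HALVE(b) → x = 2
Step 4: ABS(m) → x = 2
Step 5: SQUARE(b) → x = 2
Step 6: ABS(m) → x = 2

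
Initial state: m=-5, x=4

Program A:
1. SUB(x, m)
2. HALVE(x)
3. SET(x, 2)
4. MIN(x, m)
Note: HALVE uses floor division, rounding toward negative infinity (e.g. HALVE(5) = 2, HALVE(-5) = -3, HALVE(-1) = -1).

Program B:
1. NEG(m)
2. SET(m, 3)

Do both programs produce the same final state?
No

Program A final state: m=-5, x=-5
Program B final state: m=3, x=4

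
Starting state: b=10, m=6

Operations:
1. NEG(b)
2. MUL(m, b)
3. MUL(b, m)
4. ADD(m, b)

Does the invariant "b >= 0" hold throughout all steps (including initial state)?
No, violated after step 1

The invariant is violated after step 1.

State at each step:
Initial: b=10, m=6
After step 1: b=-10, m=6
After step 2: b=-10, m=-60
After step 3: b=600, m=-60
After step 4: b=600, m=540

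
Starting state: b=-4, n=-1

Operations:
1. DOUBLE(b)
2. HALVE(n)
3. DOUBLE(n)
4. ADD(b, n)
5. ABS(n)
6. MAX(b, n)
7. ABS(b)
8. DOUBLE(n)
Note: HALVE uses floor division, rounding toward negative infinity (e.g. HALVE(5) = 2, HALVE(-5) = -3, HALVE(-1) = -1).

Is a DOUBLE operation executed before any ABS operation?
Yes

First DOUBLE: step 1
First ABS: step 5
Since 1 < 5, DOUBLE comes first.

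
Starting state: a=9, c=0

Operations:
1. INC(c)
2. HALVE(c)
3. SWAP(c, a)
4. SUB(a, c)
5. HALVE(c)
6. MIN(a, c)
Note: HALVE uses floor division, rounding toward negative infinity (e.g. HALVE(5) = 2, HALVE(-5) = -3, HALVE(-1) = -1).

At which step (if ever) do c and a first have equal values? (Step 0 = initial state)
Never

c and a never become equal during execution.

Comparing values at each step:
Initial: c=0, a=9
After step 1: c=1, a=9
After step 2: c=0, a=9
After step 3: c=9, a=0
After step 4: c=9, a=-9
After step 5: c=4, a=-9
After step 6: c=4, a=-9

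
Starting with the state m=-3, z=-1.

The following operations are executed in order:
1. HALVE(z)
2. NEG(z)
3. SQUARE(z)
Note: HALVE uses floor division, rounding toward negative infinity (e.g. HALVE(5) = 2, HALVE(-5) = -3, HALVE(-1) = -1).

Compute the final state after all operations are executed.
{m: -3, z: 1}

Step-by-step execution:
Initial: m=-3, z=-1
After step 1 (HALVE(z)): m=-3, z=-1
After step 2 (NEG(z)): m=-3, z=1
After step 3 (SQUARE(z)): m=-3, z=1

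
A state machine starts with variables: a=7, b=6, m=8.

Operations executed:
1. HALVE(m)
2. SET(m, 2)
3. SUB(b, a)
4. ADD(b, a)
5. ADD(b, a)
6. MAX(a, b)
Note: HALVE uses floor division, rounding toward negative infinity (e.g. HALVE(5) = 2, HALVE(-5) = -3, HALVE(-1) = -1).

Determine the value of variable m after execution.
m = 2

Tracing execution:
Step 1: HALVE(m) → m = 4
Step 2: SET(m, 2) → m = 2
Step 3: SUB(b, a) → m = 2
Step 4: ADD(b, a) → m = 2
Step 5: ADD(b, a) → m = 2
Step 6: MAX(a, b) → m = 2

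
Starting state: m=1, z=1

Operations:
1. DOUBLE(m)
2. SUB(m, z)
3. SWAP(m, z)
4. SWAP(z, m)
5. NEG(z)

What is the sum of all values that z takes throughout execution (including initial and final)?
4

Values of z at each step:
Initial: z = 1
After step 1: z = 1
After step 2: z = 1
After step 3: z = 1
After step 4: z = 1
After step 5: z = -1
Sum = 1 + 1 + 1 + 1 + 1 + -1 = 4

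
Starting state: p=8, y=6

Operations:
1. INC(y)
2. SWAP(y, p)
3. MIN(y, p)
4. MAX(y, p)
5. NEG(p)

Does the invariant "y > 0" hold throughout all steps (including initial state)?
Yes

The invariant holds at every step.

State at each step:
Initial: p=8, y=6
After step 1: p=8, y=7
After step 2: p=7, y=8
After step 3: p=7, y=7
After step 4: p=7, y=7
After step 5: p=-7, y=7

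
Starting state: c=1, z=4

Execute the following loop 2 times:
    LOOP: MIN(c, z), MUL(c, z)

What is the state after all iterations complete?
c=16, z=4

Iteration trace:
Start: c=1, z=4
After iteration 1: c=4, z=4
After iteration 2: c=16, z=4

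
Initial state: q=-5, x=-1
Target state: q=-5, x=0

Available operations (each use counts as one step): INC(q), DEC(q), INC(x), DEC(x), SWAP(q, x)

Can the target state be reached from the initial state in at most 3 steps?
Yes

Path (1 step): INC(x)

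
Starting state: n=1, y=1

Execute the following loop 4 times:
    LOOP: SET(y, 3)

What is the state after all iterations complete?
n=1, y=3

Iteration trace:
Start: n=1, y=1
After iteration 1: n=1, y=3
After iteration 2: n=1, y=3
After iteration 3: n=1, y=3
After iteration 4: n=1, y=3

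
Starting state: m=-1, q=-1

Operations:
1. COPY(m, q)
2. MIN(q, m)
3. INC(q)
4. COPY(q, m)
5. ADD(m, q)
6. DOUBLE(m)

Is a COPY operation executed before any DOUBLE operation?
Yes

First COPY: step 1
First DOUBLE: step 6
Since 1 < 6, COPY comes first.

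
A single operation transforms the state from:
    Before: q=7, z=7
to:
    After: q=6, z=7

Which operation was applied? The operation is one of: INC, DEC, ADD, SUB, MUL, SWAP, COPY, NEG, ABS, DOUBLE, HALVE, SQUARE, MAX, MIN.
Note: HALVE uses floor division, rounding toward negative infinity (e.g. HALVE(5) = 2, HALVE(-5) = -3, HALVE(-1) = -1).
DEC(q)

Analyzing the change:
Before: q=7, z=7
After: q=6, z=7
Variable q changed from 7 to 6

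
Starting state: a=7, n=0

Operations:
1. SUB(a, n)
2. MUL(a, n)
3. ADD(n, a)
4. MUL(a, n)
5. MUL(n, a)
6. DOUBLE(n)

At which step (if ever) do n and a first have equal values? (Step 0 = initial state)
Step 2

n and a first become equal after step 2.

Comparing values at each step:
Initial: n=0, a=7
After step 1: n=0, a=7
After step 2: n=0, a=0 ← equal!
After step 3: n=0, a=0 ← equal!
After step 4: n=0, a=0 ← equal!
After step 5: n=0, a=0 ← equal!
After step 6: n=0, a=0 ← equal!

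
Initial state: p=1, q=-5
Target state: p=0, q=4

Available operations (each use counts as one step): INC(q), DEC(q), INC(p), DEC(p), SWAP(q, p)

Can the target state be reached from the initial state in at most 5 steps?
No

The target state cannot be reached within 5 steps.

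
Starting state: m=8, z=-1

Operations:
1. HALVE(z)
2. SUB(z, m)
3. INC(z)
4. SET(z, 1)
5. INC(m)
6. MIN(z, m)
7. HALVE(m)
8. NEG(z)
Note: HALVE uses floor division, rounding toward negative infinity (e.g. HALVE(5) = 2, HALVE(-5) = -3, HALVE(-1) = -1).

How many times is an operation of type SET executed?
1

Counting SET operations:
Step 4: SET(z, 1) ← SET
Total: 1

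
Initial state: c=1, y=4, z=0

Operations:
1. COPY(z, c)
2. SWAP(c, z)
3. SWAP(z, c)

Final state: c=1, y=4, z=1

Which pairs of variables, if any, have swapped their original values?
None

Comparing initial and final values:
y: 4 → 4
z: 0 → 1
c: 1 → 1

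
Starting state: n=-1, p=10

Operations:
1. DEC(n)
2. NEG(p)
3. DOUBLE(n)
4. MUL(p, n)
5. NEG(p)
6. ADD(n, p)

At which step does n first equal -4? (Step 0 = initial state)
Step 3

Tracing n:
Initial: n = -1
After step 1: n = -2
After step 2: n = -2
After step 3: n = -4 ← first occurrence
After step 4: n = -4
After step 5: n = -4
After step 6: n = -44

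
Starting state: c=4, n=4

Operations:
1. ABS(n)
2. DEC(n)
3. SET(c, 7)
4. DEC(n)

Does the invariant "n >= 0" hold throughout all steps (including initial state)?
Yes

The invariant holds at every step.

State at each step:
Initial: c=4, n=4
After step 1: c=4, n=4
After step 2: c=4, n=3
After step 3: c=7, n=3
After step 4: c=7, n=2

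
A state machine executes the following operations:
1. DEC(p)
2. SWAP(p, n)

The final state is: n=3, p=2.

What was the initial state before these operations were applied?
n=2, p=4

Working backwards:
Final state: n=3, p=2
Before step 2 (SWAP(p, n)): n=2, p=3
Before step 1 (DEC(p)): n=2, p=4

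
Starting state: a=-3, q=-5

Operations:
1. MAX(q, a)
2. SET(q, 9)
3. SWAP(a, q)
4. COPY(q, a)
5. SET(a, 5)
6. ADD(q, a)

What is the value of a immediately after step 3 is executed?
a = 9

Tracing a through execution:
Initial: a = -3
After step 1 (MAX(q, a)): a = -3
After step 2 (SET(q, 9)): a = -3
After step 3 (SWAP(a, q)): a = 9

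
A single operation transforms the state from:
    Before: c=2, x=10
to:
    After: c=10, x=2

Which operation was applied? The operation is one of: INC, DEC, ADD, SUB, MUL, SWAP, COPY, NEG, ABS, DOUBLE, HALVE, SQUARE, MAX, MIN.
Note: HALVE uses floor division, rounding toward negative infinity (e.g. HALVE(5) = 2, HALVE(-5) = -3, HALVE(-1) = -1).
SWAP(c, x)

Analyzing the change:
Before: c=2, x=10
After: c=10, x=2
Variable c changed from 2 to 10
Variable x changed from 10 to 2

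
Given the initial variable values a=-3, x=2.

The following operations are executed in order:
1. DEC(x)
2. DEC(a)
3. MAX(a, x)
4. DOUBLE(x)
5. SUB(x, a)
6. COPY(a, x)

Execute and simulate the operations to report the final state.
{a: 1, x: 1}

Step-by-step execution:
Initial: a=-3, x=2
After step 1 (DEC(x)): a=-3, x=1
After step 2 (DEC(a)): a=-4, x=1
After step 3 (MAX(a, x)): a=1, x=1
After step 4 (DOUBLE(x)): a=1, x=2
After step 5 (SUB(x, a)): a=1, x=1
After step 6 (COPY(a, x)): a=1, x=1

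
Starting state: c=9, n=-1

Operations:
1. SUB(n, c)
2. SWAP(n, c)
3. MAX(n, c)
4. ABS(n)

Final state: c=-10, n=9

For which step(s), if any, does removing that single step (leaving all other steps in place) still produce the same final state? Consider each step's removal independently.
Step(s) 3, 4

Testing removal of each single step:
Without step 1: final = c=-1, n=9 (different)
Without step 2: final = c=9, n=9 (different)
Without step 3: final = c=-10, n=9 (same)
Without step 4: final = c=-10, n=9 (same)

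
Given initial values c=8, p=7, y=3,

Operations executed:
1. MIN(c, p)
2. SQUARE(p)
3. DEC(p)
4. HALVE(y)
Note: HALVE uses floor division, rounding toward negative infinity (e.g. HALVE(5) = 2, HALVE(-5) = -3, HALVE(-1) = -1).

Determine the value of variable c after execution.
c = 7

Tracing execution:
Step 1: MIN(c, p) → c = 7
Step 2: SQUARE(p) → c = 7
Step 3: DEC(p) → c = 7
Step 4: HALVE(y) → c = 7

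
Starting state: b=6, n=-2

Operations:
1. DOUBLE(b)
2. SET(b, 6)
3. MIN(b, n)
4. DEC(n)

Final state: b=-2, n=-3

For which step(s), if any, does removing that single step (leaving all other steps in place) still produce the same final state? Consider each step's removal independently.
Step(s) 1, 2

Testing removal of each single step:
Without step 1: final = b=-2, n=-3 (same)
Without step 2: final = b=-2, n=-3 (same)
Without step 3: final = b=6, n=-3 (different)
Without step 4: final = b=-2, n=-2 (different)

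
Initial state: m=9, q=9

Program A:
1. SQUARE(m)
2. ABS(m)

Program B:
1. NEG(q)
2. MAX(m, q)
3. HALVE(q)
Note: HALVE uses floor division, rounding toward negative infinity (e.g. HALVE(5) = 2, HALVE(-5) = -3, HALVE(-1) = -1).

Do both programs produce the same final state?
No

Program A final state: m=81, q=9
Program B final state: m=9, q=-5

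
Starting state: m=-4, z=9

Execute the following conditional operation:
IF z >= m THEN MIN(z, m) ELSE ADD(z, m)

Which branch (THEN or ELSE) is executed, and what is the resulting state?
Branch: THEN, Final state: m=-4, z=-4

Evaluating condition: z >= m
z = 9, m = -4
Condition is True, so THEN branch executes
After MIN(z, m): m=-4, z=-4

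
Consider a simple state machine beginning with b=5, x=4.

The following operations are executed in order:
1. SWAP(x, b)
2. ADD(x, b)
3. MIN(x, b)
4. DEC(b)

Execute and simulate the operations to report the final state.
{b: 3, x: 4}

Step-by-step execution:
Initial: b=5, x=4
After step 1 (SWAP(x, b)): b=4, x=5
After step 2 (ADD(x, b)): b=4, x=9
After step 3 (MIN(x, b)): b=4, x=4
After step 4 (DEC(b)): b=3, x=4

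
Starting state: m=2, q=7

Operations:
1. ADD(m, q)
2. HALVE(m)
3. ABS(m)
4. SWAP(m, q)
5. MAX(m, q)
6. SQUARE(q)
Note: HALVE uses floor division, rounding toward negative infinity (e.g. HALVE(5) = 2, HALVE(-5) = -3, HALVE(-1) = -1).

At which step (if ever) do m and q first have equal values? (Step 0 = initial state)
Never

m and q never become equal during execution.

Comparing values at each step:
Initial: m=2, q=7
After step 1: m=9, q=7
After step 2: m=4, q=7
After step 3: m=4, q=7
After step 4: m=7, q=4
After step 5: m=7, q=4
After step 6: m=7, q=16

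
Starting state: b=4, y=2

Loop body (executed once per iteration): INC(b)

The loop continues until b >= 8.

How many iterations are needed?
4

Tracing iterations:
Initial: b=4, y=2
After iteration 1: b=5, y=2
After iteration 2: b=6, y=2
After iteration 3: b=7, y=2
After iteration 4: b=8, y=2
b >= 8 now holds, so the loop exits after 4 iterations.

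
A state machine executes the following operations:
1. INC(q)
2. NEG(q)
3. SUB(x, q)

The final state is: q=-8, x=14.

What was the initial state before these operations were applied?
q=7, x=6

Working backwards:
Final state: q=-8, x=14
Before step 3 (SUB(x, q)): q=-8, x=6
Before step 2 (NEG(q)): q=8, x=6
Before step 1 (INC(q)): q=7, x=6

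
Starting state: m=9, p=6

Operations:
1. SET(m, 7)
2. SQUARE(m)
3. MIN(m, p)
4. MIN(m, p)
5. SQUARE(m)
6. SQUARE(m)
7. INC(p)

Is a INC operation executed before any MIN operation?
No

First INC: step 7
First MIN: step 3
Since 7 > 3, MIN comes first.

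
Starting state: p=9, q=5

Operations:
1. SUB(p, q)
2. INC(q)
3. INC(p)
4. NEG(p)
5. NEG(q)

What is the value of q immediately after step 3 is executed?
q = 6

Tracing q through execution:
Initial: q = 5
After step 1 (SUB(p, q)): q = 5
After step 2 (INC(q)): q = 6
After step 3 (INC(p)): q = 6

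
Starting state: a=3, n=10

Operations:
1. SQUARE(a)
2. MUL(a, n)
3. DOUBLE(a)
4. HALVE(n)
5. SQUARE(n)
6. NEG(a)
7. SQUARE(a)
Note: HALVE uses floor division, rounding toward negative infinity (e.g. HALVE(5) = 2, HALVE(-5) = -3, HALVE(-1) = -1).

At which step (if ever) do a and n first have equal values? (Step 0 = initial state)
Never

a and n never become equal during execution.

Comparing values at each step:
Initial: a=3, n=10
After step 1: a=9, n=10
After step 2: a=90, n=10
After step 3: a=180, n=10
After step 4: a=180, n=5
After step 5: a=180, n=25
After step 6: a=-180, n=25
After step 7: a=32400, n=25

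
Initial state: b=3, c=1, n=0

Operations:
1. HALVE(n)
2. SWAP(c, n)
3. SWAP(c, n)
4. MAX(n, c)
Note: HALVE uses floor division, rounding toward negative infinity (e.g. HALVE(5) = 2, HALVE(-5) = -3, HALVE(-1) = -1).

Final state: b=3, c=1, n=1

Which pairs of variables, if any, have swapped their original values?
None

Comparing initial and final values:
b: 3 → 3
n: 0 → 1
c: 1 → 1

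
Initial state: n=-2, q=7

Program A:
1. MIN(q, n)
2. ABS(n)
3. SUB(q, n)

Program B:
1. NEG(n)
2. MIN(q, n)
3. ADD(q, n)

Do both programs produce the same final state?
No

Program A final state: n=2, q=-4
Program B final state: n=2, q=4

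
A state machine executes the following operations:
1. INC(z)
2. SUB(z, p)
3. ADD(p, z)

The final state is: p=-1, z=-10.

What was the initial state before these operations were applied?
p=9, z=-2

Working backwards:
Final state: p=-1, z=-10
Before step 3 (ADD(p, z)): p=9, z=-10
Before step 2 (SUB(z, p)): p=9, z=-1
Before step 1 (INC(z)): p=9, z=-2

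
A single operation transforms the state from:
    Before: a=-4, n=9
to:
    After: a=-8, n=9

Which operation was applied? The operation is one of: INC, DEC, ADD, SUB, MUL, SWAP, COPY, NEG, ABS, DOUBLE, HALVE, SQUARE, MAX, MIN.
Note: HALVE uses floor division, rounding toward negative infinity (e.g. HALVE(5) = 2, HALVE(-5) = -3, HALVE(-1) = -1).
DOUBLE(a)

Analyzing the change:
Before: a=-4, n=9
After: a=-8, n=9
Variable a changed from -4 to -8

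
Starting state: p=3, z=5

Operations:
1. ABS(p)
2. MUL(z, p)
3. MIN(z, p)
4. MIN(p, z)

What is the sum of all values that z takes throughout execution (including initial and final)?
31

Values of z at each step:
Initial: z = 5
After step 1: z = 5
After step 2: z = 15
After step 3: z = 3
After step 4: z = 3
Sum = 5 + 5 + 15 + 3 + 3 = 31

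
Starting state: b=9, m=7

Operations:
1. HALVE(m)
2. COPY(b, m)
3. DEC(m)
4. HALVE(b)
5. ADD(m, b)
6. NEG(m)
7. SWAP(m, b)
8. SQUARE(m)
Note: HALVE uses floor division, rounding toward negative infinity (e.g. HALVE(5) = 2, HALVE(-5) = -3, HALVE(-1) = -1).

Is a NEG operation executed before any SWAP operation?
Yes

First NEG: step 6
First SWAP: step 7
Since 6 < 7, NEG comes first.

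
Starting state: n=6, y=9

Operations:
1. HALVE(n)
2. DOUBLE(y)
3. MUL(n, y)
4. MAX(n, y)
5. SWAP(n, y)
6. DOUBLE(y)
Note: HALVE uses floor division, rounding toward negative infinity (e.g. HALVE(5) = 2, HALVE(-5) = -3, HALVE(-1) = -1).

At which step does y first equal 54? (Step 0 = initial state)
Step 5

Tracing y:
Initial: y = 9
After step 1: y = 9
After step 2: y = 18
After step 3: y = 18
After step 4: y = 18
After step 5: y = 54 ← first occurrence
After step 6: y = 108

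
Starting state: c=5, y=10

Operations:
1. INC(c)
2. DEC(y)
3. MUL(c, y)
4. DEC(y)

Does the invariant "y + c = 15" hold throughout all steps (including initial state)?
No, violated after step 1

The invariant is violated after step 1.

State at each step:
Initial: c=5, y=10
After step 1: c=6, y=10
After step 2: c=6, y=9
After step 3: c=54, y=9
After step 4: c=54, y=8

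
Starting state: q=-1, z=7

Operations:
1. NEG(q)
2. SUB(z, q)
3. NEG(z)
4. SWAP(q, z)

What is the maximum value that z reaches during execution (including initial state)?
7

Values of z at each step:
Initial: z = 7 ← maximum
After step 1: z = 7
After step 2: z = 6
After step 3: z = -6
After step 4: z = 1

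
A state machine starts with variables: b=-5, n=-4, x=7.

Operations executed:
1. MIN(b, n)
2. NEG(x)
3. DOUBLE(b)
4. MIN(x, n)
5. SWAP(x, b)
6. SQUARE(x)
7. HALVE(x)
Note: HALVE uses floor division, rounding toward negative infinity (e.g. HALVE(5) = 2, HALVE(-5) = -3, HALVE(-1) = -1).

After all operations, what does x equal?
x = 50

Tracing execution:
Step 1: MIN(b, n) → x = 7
Step 2: NEG(x) → x = -7
Step 3: DOUBLE(b) → x = -7
Step 4: MIN(x, n) → x = -7
Step 5: SWAP(x, b) → x = -10
Step 6: SQUARE(x) → x = 100
Step 7: HALVE(x) → x = 50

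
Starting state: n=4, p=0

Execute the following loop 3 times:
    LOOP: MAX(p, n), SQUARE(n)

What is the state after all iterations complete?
n=65536, p=256

Iteration trace:
Start: n=4, p=0
After iteration 1: n=16, p=4
After iteration 2: n=256, p=16
After iteration 3: n=65536, p=256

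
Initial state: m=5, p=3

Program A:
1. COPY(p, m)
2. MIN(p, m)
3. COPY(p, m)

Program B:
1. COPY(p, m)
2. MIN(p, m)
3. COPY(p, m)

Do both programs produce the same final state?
Yes

Program A final state: m=5, p=5
Program B final state: m=5, p=5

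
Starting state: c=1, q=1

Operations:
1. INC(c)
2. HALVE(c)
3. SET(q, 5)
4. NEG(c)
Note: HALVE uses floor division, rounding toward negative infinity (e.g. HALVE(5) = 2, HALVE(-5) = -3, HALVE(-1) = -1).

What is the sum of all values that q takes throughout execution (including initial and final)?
13

Values of q at each step:
Initial: q = 1
After step 1: q = 1
After step 2: q = 1
After step 3: q = 5
After step 4: q = 5
Sum = 1 + 1 + 1 + 5 + 5 = 13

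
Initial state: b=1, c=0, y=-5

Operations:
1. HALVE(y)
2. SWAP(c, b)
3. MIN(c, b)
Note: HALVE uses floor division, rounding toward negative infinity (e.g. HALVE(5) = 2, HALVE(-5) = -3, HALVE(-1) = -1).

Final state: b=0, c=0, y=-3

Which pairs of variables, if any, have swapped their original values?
None

Comparing initial and final values:
c: 0 → 0
b: 1 → 0
y: -5 → -3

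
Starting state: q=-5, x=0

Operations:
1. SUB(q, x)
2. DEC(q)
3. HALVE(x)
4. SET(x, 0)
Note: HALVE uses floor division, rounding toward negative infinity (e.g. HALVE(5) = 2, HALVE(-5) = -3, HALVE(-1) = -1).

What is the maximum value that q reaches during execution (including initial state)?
-5

Values of q at each step:
Initial: q = -5 ← maximum
After step 1: q = -5
After step 2: q = -6
After step 3: q = -6
After step 4: q = -6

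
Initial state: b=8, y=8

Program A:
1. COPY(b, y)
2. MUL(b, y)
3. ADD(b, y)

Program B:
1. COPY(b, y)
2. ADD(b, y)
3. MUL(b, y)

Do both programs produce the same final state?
No

Program A final state: b=72, y=8
Program B final state: b=128, y=8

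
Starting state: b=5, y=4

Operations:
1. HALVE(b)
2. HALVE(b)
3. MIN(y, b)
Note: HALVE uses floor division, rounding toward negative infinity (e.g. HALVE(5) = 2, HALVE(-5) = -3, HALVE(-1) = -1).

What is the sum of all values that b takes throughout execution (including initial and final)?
9

Values of b at each step:
Initial: b = 5
After step 1: b = 2
After step 2: b = 1
After step 3: b = 1
Sum = 5 + 2 + 1 + 1 = 9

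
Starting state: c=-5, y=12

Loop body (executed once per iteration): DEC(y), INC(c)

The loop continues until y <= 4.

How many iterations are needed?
8

Tracing iterations:
Initial: c=-5, y=12
After iteration 1: c=-4, y=11
After iteration 2: c=-3, y=10
After iteration 3: c=-2, y=9
After iteration 4: c=-1, y=8
After iteration 5: c=0, y=7
After iteration 6: c=1, y=6
After iteration 7: c=2, y=5
After iteration 8: c=3, y=4
y <= 4 now holds, so the loop exits after 8 iterations.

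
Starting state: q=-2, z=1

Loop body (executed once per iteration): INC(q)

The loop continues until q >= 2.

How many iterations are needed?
4

Tracing iterations:
Initial: q=-2, z=1
After iteration 1: q=-1, z=1
After iteration 2: q=0, z=1
After iteration 3: q=1, z=1
After iteration 4: q=2, z=1
q >= 2 now holds, so the loop exits after 4 iterations.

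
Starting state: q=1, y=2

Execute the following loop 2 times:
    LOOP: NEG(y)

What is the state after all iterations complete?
q=1, y=2

Iteration trace:
Start: q=1, y=2
After iteration 1: q=1, y=-2
After iteration 2: q=1, y=2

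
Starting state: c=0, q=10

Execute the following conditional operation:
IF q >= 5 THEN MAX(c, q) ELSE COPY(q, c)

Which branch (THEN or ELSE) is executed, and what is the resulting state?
Branch: THEN, Final state: c=10, q=10

Evaluating condition: q >= 5
q = 10
Condition is True, so THEN branch executes
After MAX(c, q): c=10, q=10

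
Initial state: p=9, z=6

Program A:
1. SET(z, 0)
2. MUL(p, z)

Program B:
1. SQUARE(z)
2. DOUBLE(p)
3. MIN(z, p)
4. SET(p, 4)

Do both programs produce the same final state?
No

Program A final state: p=0, z=0
Program B final state: p=4, z=18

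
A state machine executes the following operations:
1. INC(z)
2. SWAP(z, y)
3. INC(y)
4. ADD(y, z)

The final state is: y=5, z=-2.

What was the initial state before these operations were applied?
y=-2, z=5

Working backwards:
Final state: y=5, z=-2
Before step 4 (ADD(y, z)): y=7, z=-2
Before step 3 (INC(y)): y=6, z=-2
Before step 2 (SWAP(z, y)): y=-2, z=6
Before step 1 (INC(z)): y=-2, z=5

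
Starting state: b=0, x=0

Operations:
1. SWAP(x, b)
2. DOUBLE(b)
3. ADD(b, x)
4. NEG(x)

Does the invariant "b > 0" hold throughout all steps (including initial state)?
No, violated at the initial state

The invariant is violated at the initial state (step 0).

State at each step:
Initial: b=0, x=0
After step 1: b=0, x=0
After step 2: b=0, x=0
After step 3: b=0, x=0
After step 4: b=0, x=0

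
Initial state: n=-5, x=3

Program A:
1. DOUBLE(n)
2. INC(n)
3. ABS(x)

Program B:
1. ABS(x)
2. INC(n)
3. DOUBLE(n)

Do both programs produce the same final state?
No

Program A final state: n=-9, x=3
Program B final state: n=-8, x=3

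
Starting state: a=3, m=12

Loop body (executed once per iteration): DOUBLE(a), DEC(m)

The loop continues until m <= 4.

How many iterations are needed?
8

Tracing iterations:
Initial: a=3, m=12
After iteration 1: a=6, m=11
After iteration 2: a=12, m=10
After iteration 3: a=24, m=9
After iteration 4: a=48, m=8
After iteration 5: a=96, m=7
After iteration 6: a=192, m=6
After iteration 7: a=384, m=5
After iteration 8: a=768, m=4
m <= 4 now holds, so the loop exits after 8 iterations.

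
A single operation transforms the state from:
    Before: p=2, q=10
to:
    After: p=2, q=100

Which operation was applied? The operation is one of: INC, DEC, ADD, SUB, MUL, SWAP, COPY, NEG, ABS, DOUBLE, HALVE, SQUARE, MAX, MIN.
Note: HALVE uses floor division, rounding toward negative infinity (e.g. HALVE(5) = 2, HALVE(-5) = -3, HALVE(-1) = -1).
SQUARE(q)

Analyzing the change:
Before: p=2, q=10
After: p=2, q=100
Variable q changed from 10 to 100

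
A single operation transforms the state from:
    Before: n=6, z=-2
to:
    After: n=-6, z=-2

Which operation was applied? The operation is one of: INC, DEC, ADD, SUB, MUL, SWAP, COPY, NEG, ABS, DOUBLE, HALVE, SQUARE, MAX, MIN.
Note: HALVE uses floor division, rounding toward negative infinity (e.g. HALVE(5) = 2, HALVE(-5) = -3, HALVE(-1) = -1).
NEG(n)

Analyzing the change:
Before: n=6, z=-2
After: n=-6, z=-2
Variable n changed from 6 to -6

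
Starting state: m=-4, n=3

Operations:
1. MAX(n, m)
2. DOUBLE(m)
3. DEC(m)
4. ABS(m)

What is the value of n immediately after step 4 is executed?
n = 3

Tracing n through execution:
Initial: n = 3
After step 1 (MAX(n, m)): n = 3
After step 2 (DOUBLE(m)): n = 3
After step 3 (DEC(m)): n = 3
After step 4 (ABS(m)): n = 3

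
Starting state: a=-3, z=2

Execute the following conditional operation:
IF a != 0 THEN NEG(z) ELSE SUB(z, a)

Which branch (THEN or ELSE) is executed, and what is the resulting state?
Branch: THEN, Final state: a=-3, z=-2

Evaluating condition: a != 0
a = -3
Condition is True, so THEN branch executes
After NEG(z): a=-3, z=-2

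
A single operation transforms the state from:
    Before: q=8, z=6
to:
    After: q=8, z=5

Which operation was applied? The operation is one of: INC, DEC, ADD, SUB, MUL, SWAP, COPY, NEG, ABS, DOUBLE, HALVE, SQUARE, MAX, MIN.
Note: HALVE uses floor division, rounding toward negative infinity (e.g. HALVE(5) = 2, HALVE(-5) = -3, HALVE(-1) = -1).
DEC(z)

Analyzing the change:
Before: q=8, z=6
After: q=8, z=5
Variable z changed from 6 to 5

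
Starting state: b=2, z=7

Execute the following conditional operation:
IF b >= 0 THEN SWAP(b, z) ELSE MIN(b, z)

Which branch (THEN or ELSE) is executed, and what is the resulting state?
Branch: THEN, Final state: b=7, z=2

Evaluating condition: b >= 0
b = 2
Condition is True, so THEN branch executes
After SWAP(b, z): b=7, z=2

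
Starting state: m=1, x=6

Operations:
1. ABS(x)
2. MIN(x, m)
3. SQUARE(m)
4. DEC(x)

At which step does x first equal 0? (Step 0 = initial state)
Step 4

Tracing x:
Initial: x = 6
After step 1: x = 6
After step 2: x = 1
After step 3: x = 1
After step 4: x = 0 ← first occurrence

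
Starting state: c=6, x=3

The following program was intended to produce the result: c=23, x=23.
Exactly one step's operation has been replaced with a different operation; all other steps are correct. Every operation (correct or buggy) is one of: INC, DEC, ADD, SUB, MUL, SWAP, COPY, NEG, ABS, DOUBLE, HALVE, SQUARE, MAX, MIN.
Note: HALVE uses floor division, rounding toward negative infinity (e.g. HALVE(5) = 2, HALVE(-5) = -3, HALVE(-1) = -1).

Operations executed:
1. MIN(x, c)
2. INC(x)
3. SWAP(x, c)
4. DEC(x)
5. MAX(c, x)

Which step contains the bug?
Step 3

Trace with buggy code:
Initial: c=6, x=3
After step 1: c=6, x=3
After step 2: c=6, x=4
After step 3: c=4, x=6
After step 4: c=4, x=5
After step 5: c=5, x=5
Actual final c=5, x=5 ≠ expected c=23, x=23.
Step 3 is the only position where a single-operation replacement can produce the expected result.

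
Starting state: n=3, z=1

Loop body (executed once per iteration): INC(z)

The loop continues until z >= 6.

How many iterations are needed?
5

Tracing iterations:
Initial: n=3, z=1
After iteration 1: n=3, z=2
After iteration 2: n=3, z=3
After iteration 3: n=3, z=4
After iteration 4: n=3, z=5
After iteration 5: n=3, z=6
z >= 6 now holds, so the loop exits after 5 iterations.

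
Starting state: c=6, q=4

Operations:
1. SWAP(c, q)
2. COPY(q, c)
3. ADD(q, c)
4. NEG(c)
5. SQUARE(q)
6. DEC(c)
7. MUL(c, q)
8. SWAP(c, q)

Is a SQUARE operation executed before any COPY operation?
No

First SQUARE: step 5
First COPY: step 2
Since 5 > 2, COPY comes first.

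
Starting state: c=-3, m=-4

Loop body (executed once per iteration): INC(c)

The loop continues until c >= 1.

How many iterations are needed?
4

Tracing iterations:
Initial: c=-3, m=-4
After iteration 1: c=-2, m=-4
After iteration 2: c=-1, m=-4
After iteration 3: c=0, m=-4
After iteration 4: c=1, m=-4
c >= 1 now holds, so the loop exits after 4 iterations.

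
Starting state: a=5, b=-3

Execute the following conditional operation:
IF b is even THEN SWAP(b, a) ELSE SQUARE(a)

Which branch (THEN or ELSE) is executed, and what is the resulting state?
Branch: ELSE, Final state: a=25, b=-3

Evaluating condition: b is even
Condition is False, so ELSE branch executes
After SQUARE(a): a=25, b=-3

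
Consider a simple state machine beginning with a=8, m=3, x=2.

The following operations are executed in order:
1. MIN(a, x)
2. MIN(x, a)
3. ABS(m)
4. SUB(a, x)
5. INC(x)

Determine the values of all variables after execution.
{a: 0, m: 3, x: 3}

Step-by-step execution:
Initial: a=8, m=3, x=2
After step 1 (MIN(a, x)): a=2, m=3, x=2
After step 2 (MIN(x, a)): a=2, m=3, x=2
After step 3 (ABS(m)): a=2, m=3, x=2
After step 4 (SUB(a, x)): a=0, m=3, x=2
After step 5 (INC(x)): a=0, m=3, x=3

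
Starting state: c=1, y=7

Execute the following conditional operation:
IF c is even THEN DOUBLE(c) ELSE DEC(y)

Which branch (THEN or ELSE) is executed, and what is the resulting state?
Branch: ELSE, Final state: c=1, y=6

Evaluating condition: c is even
Condition is False, so ELSE branch executes
After DEC(y): c=1, y=6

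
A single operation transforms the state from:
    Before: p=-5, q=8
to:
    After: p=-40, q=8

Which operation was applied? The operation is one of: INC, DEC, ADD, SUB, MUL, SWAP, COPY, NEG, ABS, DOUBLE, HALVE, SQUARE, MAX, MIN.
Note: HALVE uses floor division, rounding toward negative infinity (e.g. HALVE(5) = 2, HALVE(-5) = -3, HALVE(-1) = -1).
MUL(p, q)

Analyzing the change:
Before: p=-5, q=8
After: p=-40, q=8
Variable p changed from -5 to -40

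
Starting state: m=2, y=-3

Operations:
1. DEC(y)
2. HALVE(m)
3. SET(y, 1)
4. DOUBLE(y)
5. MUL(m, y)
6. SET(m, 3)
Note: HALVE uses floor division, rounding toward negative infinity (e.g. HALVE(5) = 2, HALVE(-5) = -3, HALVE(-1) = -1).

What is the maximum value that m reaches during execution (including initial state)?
3

Values of m at each step:
Initial: m = 2
After step 1: m = 2
After step 2: m = 1
After step 3: m = 1
After step 4: m = 1
After step 5: m = 2
After step 6: m = 3 ← maximum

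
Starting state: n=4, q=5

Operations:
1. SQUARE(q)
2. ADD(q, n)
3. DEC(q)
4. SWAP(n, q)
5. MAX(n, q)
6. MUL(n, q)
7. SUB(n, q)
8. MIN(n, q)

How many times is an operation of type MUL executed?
1

Counting MUL operations:
Step 6: MUL(n, q) ← MUL
Total: 1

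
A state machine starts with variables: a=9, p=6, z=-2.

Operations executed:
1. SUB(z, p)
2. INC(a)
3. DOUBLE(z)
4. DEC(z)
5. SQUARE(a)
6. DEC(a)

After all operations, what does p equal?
p = 6

Tracing execution:
Step 1: SUB(z, p) → p = 6
Step 2: INC(a) → p = 6
Step 3: DOUBLE(z) → p = 6
Step 4: DEC(z) → p = 6
Step 5: SQUARE(a) → p = 6
Step 6: DEC(a) → p = 6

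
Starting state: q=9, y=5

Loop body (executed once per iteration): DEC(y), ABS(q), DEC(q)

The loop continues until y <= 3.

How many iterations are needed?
2

Tracing iterations:
Initial: q=9, y=5
After iteration 1: q=8, y=4
After iteration 2: q=7, y=3
y <= 3 now holds, so the loop exits after 2 iterations.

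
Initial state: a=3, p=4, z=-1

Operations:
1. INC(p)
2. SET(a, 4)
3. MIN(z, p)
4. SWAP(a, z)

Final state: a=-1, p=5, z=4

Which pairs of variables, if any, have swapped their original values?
None

Comparing initial and final values:
z: -1 → 4
p: 4 → 5
a: 3 → -1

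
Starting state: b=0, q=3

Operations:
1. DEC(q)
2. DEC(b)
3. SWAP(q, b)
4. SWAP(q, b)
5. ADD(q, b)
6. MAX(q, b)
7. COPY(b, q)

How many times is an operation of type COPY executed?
1

Counting COPY operations:
Step 7: COPY(b, q) ← COPY
Total: 1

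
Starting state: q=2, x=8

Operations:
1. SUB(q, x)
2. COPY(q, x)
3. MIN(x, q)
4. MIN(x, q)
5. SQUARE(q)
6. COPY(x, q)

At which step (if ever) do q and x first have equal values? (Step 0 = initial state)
Step 2

q and x first become equal after step 2.

Comparing values at each step:
Initial: q=2, x=8
After step 1: q=-6, x=8
After step 2: q=8, x=8 ← equal!
After step 3: q=8, x=8 ← equal!
After step 4: q=8, x=8 ← equal!
After step 5: q=64, x=8
After step 6: q=64, x=64 ← equal!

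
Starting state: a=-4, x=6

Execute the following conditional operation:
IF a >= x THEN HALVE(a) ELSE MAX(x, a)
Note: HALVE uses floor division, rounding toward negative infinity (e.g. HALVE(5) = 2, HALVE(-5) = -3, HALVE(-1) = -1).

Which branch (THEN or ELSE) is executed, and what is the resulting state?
Branch: ELSE, Final state: a=-4, x=6

Evaluating condition: a >= x
a = -4, x = 6
Condition is False, so ELSE branch executes
After MAX(x, a): a=-4, x=6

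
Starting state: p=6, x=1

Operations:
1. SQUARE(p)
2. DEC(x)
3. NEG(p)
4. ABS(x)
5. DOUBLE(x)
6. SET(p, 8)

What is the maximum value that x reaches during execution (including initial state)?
1

Values of x at each step:
Initial: x = 1 ← maximum
After step 1: x = 1
After step 2: x = 0
After step 3: x = 0
After step 4: x = 0
After step 5: x = 0
After step 6: x = 0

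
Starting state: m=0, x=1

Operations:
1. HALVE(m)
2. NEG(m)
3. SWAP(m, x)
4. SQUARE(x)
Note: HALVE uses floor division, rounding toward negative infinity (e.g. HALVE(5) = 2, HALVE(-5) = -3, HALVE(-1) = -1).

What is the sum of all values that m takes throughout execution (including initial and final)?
2

Values of m at each step:
Initial: m = 0
After step 1: m = 0
After step 2: m = 0
After step 3: m = 1
After step 4: m = 1
Sum = 0 + 0 + 0 + 1 + 1 = 2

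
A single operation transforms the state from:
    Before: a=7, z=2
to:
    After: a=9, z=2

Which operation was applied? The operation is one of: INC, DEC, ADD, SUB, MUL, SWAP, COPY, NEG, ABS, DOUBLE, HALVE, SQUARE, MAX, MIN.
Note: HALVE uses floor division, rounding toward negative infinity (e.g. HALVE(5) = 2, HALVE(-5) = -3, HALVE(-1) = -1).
ADD(a, z)

Analyzing the change:
Before: a=7, z=2
After: a=9, z=2
Variable a changed from 7 to 9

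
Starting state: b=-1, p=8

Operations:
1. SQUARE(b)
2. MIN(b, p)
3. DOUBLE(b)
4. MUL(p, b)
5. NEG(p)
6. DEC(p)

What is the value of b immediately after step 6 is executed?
b = 2

Tracing b through execution:
Initial: b = -1
After step 1 (SQUARE(b)): b = 1
After step 2 (MIN(b, p)): b = 1
After step 3 (DOUBLE(b)): b = 2
After step 4 (MUL(p, b)): b = 2
After step 5 (NEG(p)): b = 2
After step 6 (DEC(p)): b = 2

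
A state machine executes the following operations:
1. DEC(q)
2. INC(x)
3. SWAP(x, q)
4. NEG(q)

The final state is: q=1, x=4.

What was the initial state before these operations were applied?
q=5, x=-2

Working backwards:
Final state: q=1, x=4
Before step 4 (NEG(q)): q=-1, x=4
Before step 3 (SWAP(x, q)): q=4, x=-1
Before step 2 (INC(x)): q=4, x=-2
Before step 1 (DEC(q)): q=5, x=-2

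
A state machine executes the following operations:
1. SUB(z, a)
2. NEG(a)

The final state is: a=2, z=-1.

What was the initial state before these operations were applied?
a=-2, z=-3

Working backwards:
Final state: a=2, z=-1
Before step 2 (NEG(a)): a=-2, z=-1
Before step 1 (SUB(z, a)): a=-2, z=-3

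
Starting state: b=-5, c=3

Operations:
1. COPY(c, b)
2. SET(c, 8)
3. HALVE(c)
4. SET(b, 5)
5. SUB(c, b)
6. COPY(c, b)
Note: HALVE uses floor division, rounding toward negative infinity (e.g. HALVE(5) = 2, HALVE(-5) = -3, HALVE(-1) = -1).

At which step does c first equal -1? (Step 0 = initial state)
Step 5

Tracing c:
Initial: c = 3
After step 1: c = -5
After step 2: c = 8
After step 3: c = 4
After step 4: c = 4
After step 5: c = -1 ← first occurrence
After step 6: c = 5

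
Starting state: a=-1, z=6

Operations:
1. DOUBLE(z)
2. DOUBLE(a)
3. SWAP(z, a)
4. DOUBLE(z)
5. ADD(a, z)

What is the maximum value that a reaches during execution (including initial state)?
12

Values of a at each step:
Initial: a = -1
After step 1: a = -1
After step 2: a = -2
After step 3: a = 12 ← maximum
After step 4: a = 12
After step 5: a = 8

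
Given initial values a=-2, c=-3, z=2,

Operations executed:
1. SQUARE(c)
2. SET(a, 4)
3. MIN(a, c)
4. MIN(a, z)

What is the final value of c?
c = 9

Tracing execution:
Step 1: SQUARE(c) → c = 9
Step 2: SET(a, 4) → c = 9
Step 3: MIN(a, c) → c = 9
Step 4: MIN(a, z) → c = 9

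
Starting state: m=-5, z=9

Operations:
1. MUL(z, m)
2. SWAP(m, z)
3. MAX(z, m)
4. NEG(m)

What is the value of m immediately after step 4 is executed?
m = 45

Tracing m through execution:
Initial: m = -5
After step 1 (MUL(z, m)): m = -5
After step 2 (SWAP(m, z)): m = -45
After step 3 (MAX(z, m)): m = -45
After step 4 (NEG(m)): m = 45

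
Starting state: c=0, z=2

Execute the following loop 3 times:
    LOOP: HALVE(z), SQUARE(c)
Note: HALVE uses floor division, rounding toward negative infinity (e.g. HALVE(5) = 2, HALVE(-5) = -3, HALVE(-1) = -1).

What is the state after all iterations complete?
c=0, z=0

Iteration trace:
Start: c=0, z=2
After iteration 1: c=0, z=1
After iteration 2: c=0, z=0
After iteration 3: c=0, z=0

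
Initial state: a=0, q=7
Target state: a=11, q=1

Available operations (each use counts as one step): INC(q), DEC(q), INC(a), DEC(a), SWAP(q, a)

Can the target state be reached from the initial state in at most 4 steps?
No

The target state cannot be reached within 4 steps.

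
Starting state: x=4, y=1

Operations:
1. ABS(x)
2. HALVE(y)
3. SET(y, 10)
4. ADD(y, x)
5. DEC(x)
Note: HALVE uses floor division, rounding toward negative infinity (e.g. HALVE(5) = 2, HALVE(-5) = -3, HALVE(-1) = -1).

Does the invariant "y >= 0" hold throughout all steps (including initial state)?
Yes

The invariant holds at every step.

State at each step:
Initial: x=4, y=1
After step 1: x=4, y=1
After step 2: x=4, y=0
After step 3: x=4, y=10
After step 4: x=4, y=14
After step 5: x=3, y=14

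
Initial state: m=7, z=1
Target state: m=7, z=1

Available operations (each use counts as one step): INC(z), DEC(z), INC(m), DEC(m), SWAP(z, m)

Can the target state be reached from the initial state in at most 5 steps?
Yes

Path (0 steps): 0 steps (already at target)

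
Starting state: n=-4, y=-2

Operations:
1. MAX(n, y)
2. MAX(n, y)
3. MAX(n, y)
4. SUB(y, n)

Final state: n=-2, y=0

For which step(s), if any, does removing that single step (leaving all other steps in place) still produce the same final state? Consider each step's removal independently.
Step(s) 1, 2, 3

Testing removal of each single step:
Without step 1: final = n=-2, y=0 (same)
Without step 2: final = n=-2, y=0 (same)
Without step 3: final = n=-2, y=0 (same)
Without step 4: final = n=-2, y=-2 (different)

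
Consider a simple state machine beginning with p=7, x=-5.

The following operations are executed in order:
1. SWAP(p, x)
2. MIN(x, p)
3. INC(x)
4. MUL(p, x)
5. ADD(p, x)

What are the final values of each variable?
{p: 16, x: -4}

Step-by-step execution:
Initial: p=7, x=-5
After step 1 (SWAP(p, x)): p=-5, x=7
After step 2 (MIN(x, p)): p=-5, x=-5
After step 3 (INC(x)): p=-5, x=-4
After step 4 (MUL(p, x)): p=20, x=-4
After step 5 (ADD(p, x)): p=16, x=-4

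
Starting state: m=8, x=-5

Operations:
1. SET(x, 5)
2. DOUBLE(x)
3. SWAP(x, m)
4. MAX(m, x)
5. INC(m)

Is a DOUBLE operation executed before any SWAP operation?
Yes

First DOUBLE: step 2
First SWAP: step 3
Since 2 < 3, DOUBLE comes first.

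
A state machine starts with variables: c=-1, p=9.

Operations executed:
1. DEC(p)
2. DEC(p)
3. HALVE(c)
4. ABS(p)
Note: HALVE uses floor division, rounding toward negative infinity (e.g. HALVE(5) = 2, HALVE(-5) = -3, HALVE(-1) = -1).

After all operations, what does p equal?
p = 7

Tracing execution:
Step 1: DEC(p) → p = 8
Step 2: DEC(p) → p = 7
Step 3: HALVE(c) → p = 7
Step 4: ABS(p) → p = 7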